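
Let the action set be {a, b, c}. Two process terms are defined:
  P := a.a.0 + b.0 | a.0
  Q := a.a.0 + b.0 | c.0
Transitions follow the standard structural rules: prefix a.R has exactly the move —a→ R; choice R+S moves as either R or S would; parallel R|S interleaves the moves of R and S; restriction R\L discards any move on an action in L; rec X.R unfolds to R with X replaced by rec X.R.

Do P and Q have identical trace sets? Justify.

trace-distinct — witness ⟨ab⟩

Reachable graph of P (6 states):
  u0 = a.a.0 + b.0 | a.0 ⊢ =a=> u1, =a=> u2, =b=> u3
  u1 = a.0 ⊢ =a=> u4
  u2 = b.0 | 0 ⊢ =b=> u5
  u3 = 0 | a.0 ⊢ =a=> u5
  u4 = 0 ⊢ deadlocked
  u5 = 0 | 0 ⊢ deadlocked
Reachable graph of Q (6 states):
  v0 = a.a.0 + b.0 | c.0 ⊢ =a=> v1, =b=> v2, =c=> v3
  v1 = a.0 ⊢ =a=> v4
  v2 = 0 | c.0 ⊢ =c=> v5
  v3 = b.0 | 0 ⊢ =b=> v5
  v4 = 0 ⊢ deadlocked
  v5 = 0 | 0 ⊢ deadlocked
Run σ = ⟨ab⟩ on P: start {u0}
  [1] a ⇒ {u1, u2}
  [2] b ⇒ {u5}
  — P admits the full trace.
Run σ = ⟨ab⟩ on Q: start {v0}
  [1] a ⇒ {v1}
  [2] b ⇒ ∅  — Q cannot continue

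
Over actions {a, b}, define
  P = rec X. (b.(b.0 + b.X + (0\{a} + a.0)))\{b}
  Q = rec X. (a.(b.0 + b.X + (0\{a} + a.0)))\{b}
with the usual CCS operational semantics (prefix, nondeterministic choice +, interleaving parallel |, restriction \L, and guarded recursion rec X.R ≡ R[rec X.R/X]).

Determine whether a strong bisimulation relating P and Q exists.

P's transition system — 1 states:
  u0 = rec X. (b.(b.0 + b.X + (0\{a} + a.0)))\{b} → ∅
Q's transition system — 3 states:
  v0 = rec X. (a.(b.0 + b.X + (0\{a} + a.0)))\{b} → =a=> v1
  v1 = (b.0 + b.(rec X. (a.(b.0 + b.X + (0\{a} + a.0)))\{b}) + (0\{a} + a.0))\{b} → =a=> v2
  v2 = 0\{b} → ∅
Partition-refinement fixed point:
  B0 = {u0, v2}
  B1 = {v0}
  B2 = {v1}
u0 ∈ B0, v0 ∈ B1 → different blocks

P ≁ Q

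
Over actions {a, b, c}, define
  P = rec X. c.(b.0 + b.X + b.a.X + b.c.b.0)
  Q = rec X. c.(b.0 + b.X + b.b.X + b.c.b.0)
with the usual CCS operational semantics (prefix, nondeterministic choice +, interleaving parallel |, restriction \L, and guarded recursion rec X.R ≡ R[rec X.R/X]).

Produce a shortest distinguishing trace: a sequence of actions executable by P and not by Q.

cba

Reachable graph of P (6 states):
  s0 = rec X. c.(b.0 + b.X + b.a.X + b.c.b.0) | -c-> s1
  s1 = b.0 + b.(rec X. c.(b.0 + b.X + b.a.X + b.c.b.0)) + b.a.(rec X. c.(b.0 + b.X + b.a.X + b.c.b.0)) + b.c.b.0 | -b-> s0, -b-> s2, -b-> s3, -b-> s4
  s2 = 0 | deadlocked
  s3 = a.(rec X. c.(b.0 + b.X + b.a.X + b.c.b.0)) | -a-> s0
  s4 = c.b.0 | -c-> s5
  s5 = b.0 | -b-> s2
Reachable graph of Q (6 states):
  t0 = rec X. c.(b.0 + b.X + b.b.X + b.c.b.0) | -c-> t1
  t1 = b.0 + b.(rec X. c.(b.0 + b.X + b.b.X + b.c.b.0)) + b.b.(rec X. c.(b.0 + b.X + b.b.X + b.c.b.0)) + b.c.b.0 | -b-> t0, -b-> t2, -b-> t3, -b-> t4
  t2 = 0 | deadlocked
  t3 = b.(rec X. c.(b.0 + b.X + b.b.X + b.c.b.0)) | -b-> t0
  t4 = c.b.0 | -c-> t5
  t5 = b.0 | -b-> t2
Trace ⟨cba⟩ through P, begin at {s0}:
  after c @ step 1: {s1}
  after b @ step 2: {s0, s2, s3, s4}
  after a @ step 3: {s0}
  P completes σ.
Trace ⟨cba⟩ through Q, begin at {t0}:
  after c @ step 1: {t1}
  after b @ step 2: {t0, t2, t3, t4}
  after a @ step 3: no successor for Q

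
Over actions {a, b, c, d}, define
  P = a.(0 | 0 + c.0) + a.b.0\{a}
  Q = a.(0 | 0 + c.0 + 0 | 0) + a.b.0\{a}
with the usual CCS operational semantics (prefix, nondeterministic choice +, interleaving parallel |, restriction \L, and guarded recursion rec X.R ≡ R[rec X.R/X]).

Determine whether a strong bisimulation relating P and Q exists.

P's transition system — 5 states:
  p0 = a.(0 | 0 + c.0) + a.b.0\{a} :: -a-> p1, -a-> p2
  p1 = 0 | 0 + c.0 :: -c-> p3
  p2 = b.0\{a} :: -b-> p4
  p3 = 0 :: ·
  p4 = 0\{a} :: ·
Q's transition system — 5 states:
  q0 = a.(0 | 0 + c.0 + 0 | 0) + a.b.0\{a} :: -a-> q1, -a-> q2
  q1 = 0 | 0 + c.0 + 0 | 0 :: -c-> q3
  q2 = b.0\{a} :: -b-> q4
  q3 = 0 :: ·
  q4 = 0\{a} :: ·
Coarsest stable partition (strong bisimilarity classes):
  B0 = {p0, q0}
  B1 = {p2, q2}
  B2 = {p3, p4, q3, q4}
  B3 = {p1, q1}
p0 ∈ B0, q0 ∈ B0 → same block

YES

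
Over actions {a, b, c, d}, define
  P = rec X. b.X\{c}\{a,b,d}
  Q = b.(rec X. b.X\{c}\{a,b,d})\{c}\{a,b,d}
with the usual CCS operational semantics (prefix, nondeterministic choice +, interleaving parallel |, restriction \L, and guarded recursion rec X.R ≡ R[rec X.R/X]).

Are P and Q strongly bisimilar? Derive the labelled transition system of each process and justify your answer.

YES

P's transition system — 2 states:
  p0 = rec X. b.X\{c}\{a,b,d} :: ··b··> p1
  p1 = (rec X. b.X\{c}\{a,b,d})\{c}\{a,b,d} :: ∅
Q's transition system — 2 states:
  q0 = b.(rec X. b.X\{c}\{a,b,d})\{c}\{a,b,d} :: ··b··> q1
  q1 = (rec X. b.X\{c}\{a,b,d})\{c}\{a,b,d} :: ∅
Coarsest stable partition (strong bisimilarity classes):
  B0 = {p0, q0}
  B1 = {p1, q1}
p0 ∈ B0, q0 ∈ B0 → same block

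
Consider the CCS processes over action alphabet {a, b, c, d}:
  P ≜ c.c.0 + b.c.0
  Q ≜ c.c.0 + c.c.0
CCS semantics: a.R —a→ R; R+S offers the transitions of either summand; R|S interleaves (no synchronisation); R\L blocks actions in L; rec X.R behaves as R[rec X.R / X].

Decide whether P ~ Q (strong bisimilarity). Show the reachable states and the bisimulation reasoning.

NO

Reachable graph of P (3 states):
  m0 = c.c.0 + b.c.0 → ··b··> m1, ··c··> m1
  m1 = c.0 → ··c··> m2
  m2 = 0 → stopped
Reachable graph of Q (3 states):
  n0 = c.c.0 + c.c.0 → ··c··> n1
  n1 = c.0 → ··c··> n2
  n2 = 0 → stopped
Bisimilarity quotient blocks:
  B0 = {m0}
  B1 = {m1, n1}
  B2 = {m2, n2}
  B3 = {n0}
m0 ∈ B0, n0 ∈ B3 → different blocks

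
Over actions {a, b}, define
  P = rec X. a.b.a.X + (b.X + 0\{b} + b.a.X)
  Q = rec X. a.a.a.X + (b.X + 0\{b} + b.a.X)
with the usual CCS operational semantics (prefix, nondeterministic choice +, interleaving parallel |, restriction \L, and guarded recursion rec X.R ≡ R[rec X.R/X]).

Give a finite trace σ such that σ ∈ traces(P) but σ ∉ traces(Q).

P's transition system — 3 states:
  u0 = rec X. a.b.a.X + (b.X + 0\{b} + b.a.X) | --a--▸ u1, --b--▸ u0, --b--▸ u2
  u1 = b.a.(rec X. a.b.a.X + (b.X + 0\{b} + b.a.X)) | --b--▸ u2
  u2 = a.(rec X. a.b.a.X + (b.X + 0\{b} + b.a.X)) | --a--▸ u0
Q's transition system — 3 states:
  v0 = rec X. a.a.a.X + (b.X + 0\{b} + b.a.X) | --a--▸ v1, --b--▸ v0, --b--▸ v2
  v1 = a.a.(rec X. a.a.a.X + (b.X + 0\{b} + b.a.X)) | --a--▸ v2
  v2 = a.(rec X. a.a.a.X + (b.X + 0\{b} + b.a.X)) | --a--▸ v0
Run σ = ⟨ab⟩ on P: start {u0}
  [1] a ⇒ {u1}
  [2] b ⇒ {u2}
  ✓ P
Run σ = ⟨ab⟩ on Q: start {v0}
  [1] a ⇒ {v1}
  [2] b ⇒ ∅ (Q stuck)

ab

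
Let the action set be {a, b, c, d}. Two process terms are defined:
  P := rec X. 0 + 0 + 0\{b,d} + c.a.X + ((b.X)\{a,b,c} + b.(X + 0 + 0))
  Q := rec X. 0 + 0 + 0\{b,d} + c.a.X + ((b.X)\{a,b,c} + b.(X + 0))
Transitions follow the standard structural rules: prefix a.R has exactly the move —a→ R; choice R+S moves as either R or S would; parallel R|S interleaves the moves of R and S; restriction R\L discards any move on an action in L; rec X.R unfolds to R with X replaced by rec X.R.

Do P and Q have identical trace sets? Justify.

YES

LTS(P): 3 reachable states
  u0 = rec X. 0 + 0 + 0\{b,d} + c.a.X + ((b.X)\{a,b,c} + b.(X + 0 + 0)) has moves ··b··> u1, ··c··> u2
  u1 = (rec X. 0 + 0 + 0\{b,d} + c.a.X + ((b.X)\{a,b,c} + b.(X + 0 + 0))) + 0 + 0 has moves ··b··> u1, ··c··> u2
  u2 = a.(rec X. 0 + 0 + 0\{b,d} + c.a.X + ((b.X)\{a,b,c} + b.(X + 0 + 0))) has moves ··a··> u0
LTS(Q): 3 reachable states
  v0 = rec X. 0 + 0 + 0\{b,d} + c.a.X + ((b.X)\{a,b,c} + b.(X + 0)) has moves ··b··> v1, ··c··> v2
  v1 = (rec X. 0 + 0 + 0\{b,d} + c.a.X + ((b.X)\{a,b,c} + b.(X + 0))) + 0 has moves ··b··> v1, ··c··> v2
  v2 = a.(rec X. 0 + 0 + 0\{b,d} + c.a.X + ((b.X)\{a,b,c} + b.(X + 0))) has moves ··a··> v0
Coarsest stable partition (strong bisimilarity classes):
  B0 = {u0, u1, v0, v1}
  B1 = {u2, v2}
u0 ∈ B0, v0 ∈ B0 → same block
Bisimilar ⇒ trace-equivalent.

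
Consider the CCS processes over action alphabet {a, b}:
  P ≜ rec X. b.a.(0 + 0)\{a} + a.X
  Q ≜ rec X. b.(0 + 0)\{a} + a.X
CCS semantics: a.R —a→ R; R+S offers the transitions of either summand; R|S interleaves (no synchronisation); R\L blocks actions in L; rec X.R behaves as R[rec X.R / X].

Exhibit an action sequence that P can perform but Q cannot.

LTS(P): 3 reachable states
  p0 = rec X. b.a.(0 + 0)\{a} + a.X ⊢ --a--▸ p0, --b--▸ p1
  p1 = a.(0 + 0)\{a} ⊢ --a--▸ p2
  p2 = (0 + 0)\{a} ⊢ stopped
LTS(Q): 2 reachable states
  q0 = rec X. b.(0 + 0)\{a} + a.X ⊢ --a--▸ q0, --b--▸ q1
  q1 = (0 + 0)\{a} ⊢ stopped
Trace ⟨ba⟩ through P, begin at {p0}:
  step 1 (b): {p1}
  step 2 (a): {p2}
  P completes σ.
Trace ⟨ba⟩ through Q, begin at {q0}:
  step 1 (b): {q1}
  step 2 (a): ∅  — Q cannot continue

ba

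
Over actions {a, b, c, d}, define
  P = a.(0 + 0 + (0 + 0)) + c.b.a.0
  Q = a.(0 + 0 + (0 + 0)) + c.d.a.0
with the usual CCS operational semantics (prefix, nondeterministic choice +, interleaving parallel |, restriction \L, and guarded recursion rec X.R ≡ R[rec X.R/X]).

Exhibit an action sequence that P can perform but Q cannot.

LTS(P): 5 reachable states
  p0 = a.(0 + 0 + (0 + 0)) + c.b.a.0 has moves -a-> p1, -c-> p2
  p1 = 0 + 0 + (0 + 0) has moves deadlocked
  p2 = b.a.0 has moves -b-> p3
  p3 = a.0 has moves -a-> p4
  p4 = 0 has moves deadlocked
LTS(Q): 5 reachable states
  q0 = a.(0 + 0 + (0 + 0)) + c.d.a.0 has moves -a-> q1, -c-> q2
  q1 = 0 + 0 + (0 + 0) has moves deadlocked
  q2 = d.a.0 has moves -d-> q3
  q3 = a.0 has moves -a-> q4
  q4 = 0 has moves deadlocked
Trace ⟨cb⟩ through P, begin at {p0}:
  [1] c ⇒ {p2}
  [2] b ⇒ {p3}
  — P admits the full trace.
Trace ⟨cb⟩ through Q, begin at {q0}:
  [1] c ⇒ {q2}
  [2] b ⇒ ∅  — Q cannot continue

cb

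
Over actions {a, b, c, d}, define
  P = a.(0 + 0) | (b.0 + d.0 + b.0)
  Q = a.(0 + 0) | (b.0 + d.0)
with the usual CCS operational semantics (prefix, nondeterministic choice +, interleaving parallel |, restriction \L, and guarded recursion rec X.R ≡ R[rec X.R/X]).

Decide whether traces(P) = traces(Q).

P's transition system — 4 states:
  s0 = a.(0 + 0) | (b.0 + d.0 + b.0) | ··a··> s1, ··b··> s2, ··d··> s2
  s1 = (0 + 0) | (b.0 + d.0 + b.0) | ··b··> s3, ··d··> s3
  s2 = a.(0 + 0) | 0 | ··a··> s3
  s3 = (0 + 0) | 0 | ∅
Q's transition system — 4 states:
  t0 = a.(0 + 0) | (b.0 + d.0) | ··a··> t1, ··b··> t2, ··d··> t2
  t1 = (0 + 0) | (b.0 + d.0) | ··b··> t3, ··d··> t3
  t2 = a.(0 + 0) | 0 | ··a··> t3
  t3 = (0 + 0) | 0 | ∅
Partition-refinement fixed point:
  B0 = {s0, t0}
  B1 = {s2, t2}
  B2 = {s3, t3}
  B3 = {s1, t1}
s0 ∈ B0, t0 ∈ B0 → same block
Bisimilar ⇒ trace-equivalent.

traces(P) = traces(Q)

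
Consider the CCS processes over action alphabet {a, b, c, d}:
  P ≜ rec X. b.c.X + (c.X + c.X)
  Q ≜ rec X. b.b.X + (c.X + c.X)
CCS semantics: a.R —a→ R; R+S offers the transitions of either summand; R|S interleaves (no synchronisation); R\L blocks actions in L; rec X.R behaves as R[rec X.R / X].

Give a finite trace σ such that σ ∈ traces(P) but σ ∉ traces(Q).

Reachable graph of P (2 states):
  s0 = rec X. b.c.X + (c.X + c.X) :: —b→ s1, —c→ s0
  s1 = c.(rec X. b.c.X + (c.X + c.X)) :: —c→ s0
Reachable graph of Q (2 states):
  t0 = rec X. b.b.X + (c.X + c.X) :: —b→ t1, —c→ t0
  t1 = b.(rec X. b.b.X + (c.X + c.X)) :: —b→ t0
Executing bc from P (initial set {s0}):
  [1] b ⇒ {s1}
  [2] c ⇒ {s0}
  — P admits the full trace.
Executing bc from Q (initial set {t0}):
  [1] b ⇒ {t1}
  [2] c ⇒ no successor for Q

bc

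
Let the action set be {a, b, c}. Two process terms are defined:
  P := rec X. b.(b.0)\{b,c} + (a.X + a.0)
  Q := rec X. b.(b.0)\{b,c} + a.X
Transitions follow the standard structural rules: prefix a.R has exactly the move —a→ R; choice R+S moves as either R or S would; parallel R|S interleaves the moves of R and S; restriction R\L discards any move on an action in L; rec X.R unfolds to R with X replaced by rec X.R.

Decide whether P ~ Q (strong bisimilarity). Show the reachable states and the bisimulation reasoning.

Reachable graph of P (3 states):
  u0 = rec X. b.(b.0)\{b,c} + (a.X + a.0) ⊢ --a--▸ u0, --a--▸ u1, --b--▸ u2
  u1 = 0 ⊢ ∅
  u2 = (b.0)\{b,c} ⊢ ∅
Reachable graph of Q (2 states):
  v0 = rec X. b.(b.0)\{b,c} + a.X ⊢ --a--▸ v0, --b--▸ v1
  v1 = (b.0)\{b,c} ⊢ ∅
Partition-refinement fixed point:
  B0 = {u0}
  B1 = {u1, u2, v1}
  B2 = {v0}
u0 ∈ B0, v0 ∈ B2 → different blocks

NO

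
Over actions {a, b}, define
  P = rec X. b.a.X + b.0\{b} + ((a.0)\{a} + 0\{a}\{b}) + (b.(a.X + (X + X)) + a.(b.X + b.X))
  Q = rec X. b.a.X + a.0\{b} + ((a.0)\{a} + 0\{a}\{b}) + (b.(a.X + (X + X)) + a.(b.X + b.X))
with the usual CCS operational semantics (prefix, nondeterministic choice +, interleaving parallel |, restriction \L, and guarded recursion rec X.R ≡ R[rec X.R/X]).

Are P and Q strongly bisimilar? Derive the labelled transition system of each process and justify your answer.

NO

LTS(P): 5 reachable states
  s0 = rec X. b.a.X + b.0\{b} + ((a.0)\{a} + 0\{a}\{b}) + (b.(a.X + (X + X)) + a.(b.X + b.X)) ⊢ ··a··> s1, ··b··> s2, ··b··> s3, ··b··> s4
  s1 = b.(rec X. b.a.X + b.0\{b} + ((a.0)\{a} + 0\{a}\{b}) + (b.(a.X + (X + X)) + a.(b.X + b.X))) + b.(rec X. b.a.X + b.0\{b} + ((a.0)\{a} + 0\{a}\{b}) + (b.(a.X + (X + X)) + a.(b.X + b.X))) ⊢ ··b··> s0
  s2 = 0\{b} ⊢ stopped
  s3 = a.(rec X. b.a.X + b.0\{b} + ((a.0)\{a} + 0\{a}\{b}) + (b.(a.X + (X + X)) + a.(b.X + b.X))) ⊢ ··a··> s0
  s4 = a.(rec X. b.a.X + b.0\{b} + ((a.0)\{a} + 0\{a}\{b}) + (b.(a.X + (X + X)) + a.(b.X + b.X))) + ((rec X. b.a.X + b.0\{b} + ((a.0)\{a} + 0\{a}\{b}) + (b.(a.X + (X + X)) + a.(b.X + b.X))) + (rec X. b.a.X + b.0\{b} + ((a.0)\{a} + 0\{a}\{b}) + (b.(a.X + (X + X)) + a.(b.X + b.X)))) ⊢ ··a··> s0, ··a··> s1, ··b··> s2, ··b··> s3, ··b··> s4
LTS(Q): 5 reachable states
  t0 = rec X. b.a.X + a.0\{b} + ((a.0)\{a} + 0\{a}\{b}) + (b.(a.X + (X + X)) + a.(b.X + b.X)) ⊢ ··a··> t1, ··a··> t2, ··b··> t3, ··b··> t4
  t1 = 0\{b} ⊢ stopped
  t2 = b.(rec X. b.a.X + a.0\{b} + ((a.0)\{a} + 0\{a}\{b}) + (b.(a.X + (X + X)) + a.(b.X + b.X))) + b.(rec X. b.a.X + a.0\{b} + ((a.0)\{a} + 0\{a}\{b}) + (b.(a.X + (X + X)) + a.(b.X + b.X))) ⊢ ··b··> t0
  t3 = a.(rec X. b.a.X + a.0\{b} + ((a.0)\{a} + 0\{a}\{b}) + (b.(a.X + (X + X)) + a.(b.X + b.X))) ⊢ ··a··> t0
  t4 = a.(rec X. b.a.X + a.0\{b} + ((a.0)\{a} + 0\{a}\{b}) + (b.(a.X + (X + X)) + a.(b.X + b.X))) + ((rec X. b.a.X + a.0\{b} + ((a.0)\{a} + 0\{a}\{b}) + (b.(a.X + (X + X)) + a.(b.X + b.X))) + (rec X. b.a.X + a.0\{b} + ((a.0)\{a} + 0\{a}\{b}) + (b.(a.X + (X + X)) + a.(b.X + b.X)))) ⊢ ··a··> t0, ··a··> t1, ··a··> t2, ··b··> t3, ··b··> t4
Partition-refinement fixed point:
  B0 = {s0}
  B1 = {s2, t1}
  B2 = {s4}
  B3 = {s3}
  B4 = {s1}
  B5 = {t0}
  B6 = {t4}
  B7 = {t2}
  B8 = {t3}
s0 ∈ B0, t0 ∈ B5 → different blocks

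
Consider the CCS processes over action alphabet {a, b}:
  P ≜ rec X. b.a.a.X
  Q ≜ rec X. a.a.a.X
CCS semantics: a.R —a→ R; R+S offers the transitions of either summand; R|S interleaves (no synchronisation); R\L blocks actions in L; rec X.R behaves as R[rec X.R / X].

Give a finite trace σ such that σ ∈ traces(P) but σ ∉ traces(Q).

LTS(P): 3 reachable states
  p0 = rec X. b.a.a.X :: -b-> p1
  p1 = a.a.(rec X. b.a.a.X) :: -a-> p2
  p2 = a.(rec X. b.a.a.X) :: -a-> p0
LTS(Q): 3 reachable states
  q0 = rec X. a.a.a.X :: -a-> q1
  q1 = a.a.(rec X. a.a.a.X) :: -a-> q2
  q2 = a.(rec X. a.a.a.X) :: -a-> q0
Executing b from P (initial set {p0}):
  after b @ step 1: {p1}
  ✓ P
Executing b from Q (initial set {q0}):
  after b @ step 1: ∅ (Q stuck)

b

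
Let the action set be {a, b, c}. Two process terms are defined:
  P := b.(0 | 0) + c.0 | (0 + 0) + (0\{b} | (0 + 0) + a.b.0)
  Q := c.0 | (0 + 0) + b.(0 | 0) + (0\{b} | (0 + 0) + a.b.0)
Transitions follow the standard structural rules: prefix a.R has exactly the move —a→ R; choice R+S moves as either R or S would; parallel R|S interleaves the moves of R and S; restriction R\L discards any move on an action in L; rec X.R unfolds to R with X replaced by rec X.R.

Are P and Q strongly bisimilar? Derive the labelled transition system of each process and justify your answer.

bisimilar

P's transition system — 5 states:
  m0 = b.(0 | 0) + c.0 | (0 + 0) + (0\{b} | (0 + 0) + a.b.0) | --a--▸ m1, --b--▸ m2, --c--▸ m3
  m1 = b.0 | --b--▸ m4
  m2 = 0 | 0 | (no moves)
  m3 = 0 | (0 + 0) | (no moves)
  m4 = 0 | (no moves)
Q's transition system — 5 states:
  n0 = c.0 | (0 + 0) + b.(0 | 0) + (0\{b} | (0 + 0) + a.b.0) | --a--▸ n1, --b--▸ n2, --c--▸ n3
  n1 = b.0 | --b--▸ n4
  n2 = 0 | 0 | (no moves)
  n3 = 0 | (0 + 0) | (no moves)
  n4 = 0 | (no moves)
Coarsest stable partition (strong bisimilarity classes):
  B0 = {m0, n0}
  B1 = {m1, n1}
  B2 = {m2, m3, m4, n2, n3, n4}
m0 ∈ B0, n0 ∈ B0 → same block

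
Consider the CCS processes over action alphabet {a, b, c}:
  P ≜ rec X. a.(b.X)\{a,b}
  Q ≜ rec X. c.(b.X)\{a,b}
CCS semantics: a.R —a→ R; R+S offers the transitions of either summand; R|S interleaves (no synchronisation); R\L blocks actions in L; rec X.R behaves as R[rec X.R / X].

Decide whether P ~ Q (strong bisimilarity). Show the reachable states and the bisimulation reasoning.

P ≁ Q

LTS(P): 2 reachable states
  u0 = rec X. a.(b.X)\{a,b} ⊢ -a-> u1
  u1 = (b.(rec X. a.(b.X)\{a,b}))\{a,b} ⊢ (no moves)
LTS(Q): 2 reachable states
  v0 = rec X. c.(b.X)\{a,b} ⊢ -c-> v1
  v1 = (b.(rec X. c.(b.X)\{a,b}))\{a,b} ⊢ (no moves)
Bisimilarity quotient blocks:
  B0 = {u0}
  B1 = {u1, v1}
  B2 = {v0}
u0 ∈ B0, v0 ∈ B2 → different blocks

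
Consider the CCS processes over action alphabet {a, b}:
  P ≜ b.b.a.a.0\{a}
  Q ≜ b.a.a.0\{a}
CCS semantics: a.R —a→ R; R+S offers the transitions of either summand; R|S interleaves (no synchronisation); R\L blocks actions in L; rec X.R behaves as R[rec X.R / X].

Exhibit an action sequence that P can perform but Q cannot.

bb

LTS(P): 5 reachable states
  s0 = b.b.a.a.0\{a} :: --b--▸ s1
  s1 = b.a.a.0\{a} :: --b--▸ s2
  s2 = a.a.0\{a} :: --a--▸ s3
  s3 = a.0\{a} :: --a--▸ s4
  s4 = 0\{a} :: stopped
LTS(Q): 4 reachable states
  t0 = b.a.a.0\{a} :: --b--▸ t1
  t1 = a.a.0\{a} :: --a--▸ t2
  t2 = a.0\{a} :: --a--▸ t3
  t3 = 0\{a} :: stopped
Run σ = ⟨bb⟩ on P: start {s0}
  after b @ step 1: {s1}
  after b @ step 2: {s2}
  P completes σ.
Run σ = ⟨bb⟩ on Q: start {t0}
  after b @ step 1: {t1}
  after b @ step 2: ∅  — Q cannot continue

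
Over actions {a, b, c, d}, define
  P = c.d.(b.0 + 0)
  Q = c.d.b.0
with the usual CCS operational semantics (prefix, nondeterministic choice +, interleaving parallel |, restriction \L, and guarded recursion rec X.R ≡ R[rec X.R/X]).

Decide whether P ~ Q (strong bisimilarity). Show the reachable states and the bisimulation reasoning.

P ~ Q

LTS(P): 4 reachable states
  s0 = c.d.(b.0 + 0) :: —c→ s1
  s1 = d.(b.0 + 0) :: —d→ s2
  s2 = b.0 + 0 :: —b→ s3
  s3 = 0 :: ∅
LTS(Q): 4 reachable states
  t0 = c.d.b.0 :: —c→ t1
  t1 = d.b.0 :: —d→ t2
  t2 = b.0 :: —b→ t3
  t3 = 0 :: ∅
Partition-refinement fixed point:
  B0 = {s0, t0}
  B1 = {s1, t1}
  B2 = {s2, t2}
  B3 = {s3, t3}
s0 ∈ B0, t0 ∈ B0 → same block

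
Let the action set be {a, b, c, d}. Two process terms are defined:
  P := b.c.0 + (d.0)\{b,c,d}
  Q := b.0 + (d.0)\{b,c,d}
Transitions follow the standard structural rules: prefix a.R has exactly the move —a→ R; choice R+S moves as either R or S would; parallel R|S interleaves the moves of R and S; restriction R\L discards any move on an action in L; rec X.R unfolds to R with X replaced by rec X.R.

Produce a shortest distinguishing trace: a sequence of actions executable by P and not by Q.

LTS(P): 3 reachable states
  m0 = b.c.0 + (d.0)\{b,c,d} ⊢ --b--▸ m1
  m1 = c.0 ⊢ --c--▸ m2
  m2 = 0 ⊢ (no moves)
LTS(Q): 2 reachable states
  n0 = b.0 + (d.0)\{b,c,d} ⊢ --b--▸ n1
  n1 = 0 ⊢ (no moves)
Executing bc from P (initial set {m0}):
  [1] b ⇒ {m1}
  [2] c ⇒ {m2}
  P completes σ.
Executing bc from Q (initial set {n0}):
  [1] b ⇒ {n1}
  [2] c ⇒ ∅  — Q cannot continue

bc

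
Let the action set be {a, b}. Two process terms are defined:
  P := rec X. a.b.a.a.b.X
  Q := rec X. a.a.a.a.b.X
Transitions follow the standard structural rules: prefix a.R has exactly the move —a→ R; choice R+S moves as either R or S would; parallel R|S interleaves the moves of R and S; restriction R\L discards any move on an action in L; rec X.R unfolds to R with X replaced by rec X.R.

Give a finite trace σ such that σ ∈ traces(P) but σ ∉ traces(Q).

Reachable graph of P (5 states):
  u0 = rec X. a.b.a.a.b.X :: -a-> u1
  u1 = b.a.a.b.(rec X. a.b.a.a.b.X) :: -b-> u2
  u2 = a.a.b.(rec X. a.b.a.a.b.X) :: -a-> u3
  u3 = a.b.(rec X. a.b.a.a.b.X) :: -a-> u4
  u4 = b.(rec X. a.b.a.a.b.X) :: -b-> u0
Reachable graph of Q (5 states):
  v0 = rec X. a.a.a.a.b.X :: -a-> v1
  v1 = a.a.a.b.(rec X. a.a.a.a.b.X) :: -a-> v2
  v2 = a.a.b.(rec X. a.a.a.a.b.X) :: -a-> v3
  v3 = a.b.(rec X. a.a.a.a.b.X) :: -a-> v4
  v4 = b.(rec X. a.a.a.a.b.X) :: -b-> v0
Run σ = ⟨ab⟩ on P: start {u0}
  step 1 (a): {u1}
  step 2 (b): {u2}
  P completes σ.
Run σ = ⟨ab⟩ on Q: start {v0}
  step 1 (a): {v1}
  step 2 (b): ∅ (Q stuck)

ab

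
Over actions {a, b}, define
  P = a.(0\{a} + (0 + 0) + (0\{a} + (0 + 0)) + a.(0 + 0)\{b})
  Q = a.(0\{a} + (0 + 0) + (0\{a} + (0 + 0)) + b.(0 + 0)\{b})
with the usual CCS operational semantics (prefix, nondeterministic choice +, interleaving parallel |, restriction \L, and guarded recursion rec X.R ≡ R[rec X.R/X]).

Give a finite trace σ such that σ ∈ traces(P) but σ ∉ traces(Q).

aa

Reachable graph of P (3 states):
  s0 = a.(0\{a} + (0 + 0) + (0\{a} + (0 + 0)) + a.(0 + 0)\{b}) → -a-> s1
  s1 = 0\{a} + (0 + 0) + (0\{a} + (0 + 0)) + a.(0 + 0)\{b} → -a-> s2
  s2 = (0 + 0)\{b} → (no moves)
Reachable graph of Q (3 states):
  t0 = a.(0\{a} + (0 + 0) + (0\{a} + (0 + 0)) + b.(0 + 0)\{b}) → -a-> t1
  t1 = 0\{a} + (0 + 0) + (0\{a} + (0 + 0)) + b.(0 + 0)\{b} → -b-> t2
  t2 = (0 + 0)\{b} → (no moves)
Run σ = ⟨aa⟩ on P: start {s0}
  [1] a ⇒ {s1}
  [2] a ⇒ {s2}
  ✓ P
Run σ = ⟨aa⟩ on Q: start {t0}
  [1] a ⇒ {t1}
  [2] a ⇒ ∅  — Q cannot continue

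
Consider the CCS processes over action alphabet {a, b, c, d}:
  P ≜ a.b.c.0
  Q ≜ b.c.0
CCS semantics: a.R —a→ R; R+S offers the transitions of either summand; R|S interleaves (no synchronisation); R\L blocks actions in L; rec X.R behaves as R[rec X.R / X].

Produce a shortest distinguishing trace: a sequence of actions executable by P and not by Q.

Reachable graph of P (4 states):
  s0 = a.b.c.0 :: =a=> s1
  s1 = b.c.0 :: =b=> s2
  s2 = c.0 :: =c=> s3
  s3 = 0 :: ∅
Reachable graph of Q (3 states):
  t0 = b.c.0 :: =b=> t1
  t1 = c.0 :: =c=> t2
  t2 = 0 :: ∅
Executing a from P (initial set {s0}):
  after a @ step 1: {s1}
  — P admits the full trace.
Executing a from Q (initial set {t0}):
  after a @ step 1: no successor for Q

a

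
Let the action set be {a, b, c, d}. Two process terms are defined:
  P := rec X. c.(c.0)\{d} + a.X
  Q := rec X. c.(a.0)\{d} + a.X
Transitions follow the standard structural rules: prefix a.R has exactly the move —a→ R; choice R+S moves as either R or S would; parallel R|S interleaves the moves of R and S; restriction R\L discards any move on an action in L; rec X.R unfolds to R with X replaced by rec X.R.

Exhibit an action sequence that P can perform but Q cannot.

Reachable graph of P (3 states):
  m0 = rec X. c.(c.0)\{d} + a.X → --a--▸ m0, --c--▸ m1
  m1 = (c.0)\{d} → --c--▸ m2
  m2 = 0\{d} → (no moves)
Reachable graph of Q (3 states):
  n0 = rec X. c.(a.0)\{d} + a.X → --a--▸ n0, --c--▸ n1
  n1 = (a.0)\{d} → --a--▸ n2
  n2 = 0\{d} → (no moves)
Trace ⟨cc⟩ through P, begin at {m0}:
  after c @ step 1: {m1}
  after c @ step 2: {m2}
  — P admits the full trace.
Trace ⟨cc⟩ through Q, begin at {n0}:
  after c @ step 1: {n1}
  after c @ step 2: no successor for Q

cc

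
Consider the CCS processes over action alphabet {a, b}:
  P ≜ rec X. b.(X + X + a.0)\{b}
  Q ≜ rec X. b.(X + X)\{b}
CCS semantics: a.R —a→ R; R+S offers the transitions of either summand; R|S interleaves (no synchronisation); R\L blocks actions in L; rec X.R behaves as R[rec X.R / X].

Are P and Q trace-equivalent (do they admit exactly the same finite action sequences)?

Reachable graph of P (3 states):
  s0 = rec X. b.(X + X + a.0)\{b} ⊢ =b=> s1
  s1 = ((rec X. b.(X + X + a.0)\{b}) + (rec X. b.(X + X + a.0)\{b}) + a.0)\{b} ⊢ =a=> s2
  s2 = 0\{b} ⊢ deadlocked
Reachable graph of Q (2 states):
  t0 = rec X. b.(X + X)\{b} ⊢ =b=> t1
  t1 = ((rec X. b.(X + X)\{b}) + (rec X. b.(X + X)\{b}))\{b} ⊢ deadlocked
Executing ba from P (initial set {s0}):
  [1] b ⇒ {s1}
  [2] a ⇒ {s2}
  — P admits the full trace.
Executing ba from Q (initial set {t0}):
  [1] b ⇒ {t1}
  [2] a ⇒ ∅  — Q cannot continue

traces(P) ≠ traces(Q) — witness ⟨ba⟩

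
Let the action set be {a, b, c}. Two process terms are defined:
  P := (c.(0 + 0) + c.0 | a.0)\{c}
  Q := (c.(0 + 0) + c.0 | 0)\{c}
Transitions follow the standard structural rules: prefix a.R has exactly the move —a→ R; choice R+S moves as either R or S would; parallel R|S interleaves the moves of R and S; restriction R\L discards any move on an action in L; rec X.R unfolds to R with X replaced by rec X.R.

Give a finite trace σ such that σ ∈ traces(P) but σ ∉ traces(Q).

P's transition system — 2 states:
  s0 = (c.(0 + 0) + c.0 | a.0)\{c} :: —a→ s1
  s1 = (c.0 | 0)\{c} :: ∅
Q's transition system — 1 states:
  t0 = (c.(0 + 0) + c.0 | 0)\{c} :: ∅
Trace ⟨a⟩ through P, begin at {s0}:
  after a @ step 1: {s1}
  ✓ P
Trace ⟨a⟩ through Q, begin at {t0}:
  after a @ step 1: no successor for Q

a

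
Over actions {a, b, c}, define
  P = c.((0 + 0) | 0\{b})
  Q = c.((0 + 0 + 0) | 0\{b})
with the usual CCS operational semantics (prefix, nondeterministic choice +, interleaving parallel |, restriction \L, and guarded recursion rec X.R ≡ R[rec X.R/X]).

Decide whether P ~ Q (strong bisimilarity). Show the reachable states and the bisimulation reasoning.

LTS(P): 2 reachable states
  s0 = c.((0 + 0) | 0\{b}) → --c--▸ s1
  s1 = (0 + 0) | 0\{b} → deadlocked
LTS(Q): 2 reachable states
  t0 = c.((0 + 0 + 0) | 0\{b}) → --c--▸ t1
  t1 = (0 + 0 + 0) | 0\{b} → deadlocked
Partition-refinement fixed point:
  B0 = {s0, t0}
  B1 = {s1, t1}
s0 ∈ B0, t0 ∈ B0 → same block

bisimilar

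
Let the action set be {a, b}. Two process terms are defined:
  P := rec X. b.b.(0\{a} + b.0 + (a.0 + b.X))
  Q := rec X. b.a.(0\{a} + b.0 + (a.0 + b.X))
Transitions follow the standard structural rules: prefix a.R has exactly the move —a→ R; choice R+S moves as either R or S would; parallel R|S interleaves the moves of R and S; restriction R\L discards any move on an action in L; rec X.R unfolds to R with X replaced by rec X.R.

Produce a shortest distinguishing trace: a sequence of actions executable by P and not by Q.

LTS(P): 4 reachable states
  p0 = rec X. b.b.(0\{a} + b.0 + (a.0 + b.X)) :: -b-> p1
  p1 = b.(0\{a} + b.0 + (a.0 + b.(rec X. b.b.(0\{a} + b.0 + (a.0 + b.X))))) :: -b-> p2
  p2 = 0\{a} + b.0 + (a.0 + b.(rec X. b.b.(0\{a} + b.0 + (a.0 + b.X)))) :: -a-> p3, -b-> p0, -b-> p3
  p3 = 0 :: ∅
LTS(Q): 4 reachable states
  q0 = rec X. b.a.(0\{a} + b.0 + (a.0 + b.X)) :: -b-> q1
  q1 = a.(0\{a} + b.0 + (a.0 + b.(rec X. b.a.(0\{a} + b.0 + (a.0 + b.X))))) :: -a-> q2
  q2 = 0\{a} + b.0 + (a.0 + b.(rec X. b.a.(0\{a} + b.0 + (a.0 + b.X)))) :: -a-> q3, -b-> q0, -b-> q3
  q3 = 0 :: ∅
Executing bb from P (initial set {p0}):
  step 1 (b): {p1}
  step 2 (b): {p2}
  P completes σ.
Executing bb from Q (initial set {q0}):
  step 1 (b): {q1}
  step 2 (b): ∅  — Q cannot continue

bb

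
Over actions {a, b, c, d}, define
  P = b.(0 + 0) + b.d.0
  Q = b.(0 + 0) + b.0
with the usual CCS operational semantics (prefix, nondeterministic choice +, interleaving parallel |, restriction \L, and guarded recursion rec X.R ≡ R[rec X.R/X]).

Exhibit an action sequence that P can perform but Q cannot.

Reachable graph of P (4 states):
  u0 = b.(0 + 0) + b.d.0 has moves —b→ u1, —b→ u2
  u1 = 0 + 0 has moves deadlocked
  u2 = d.0 has moves —d→ u3
  u3 = 0 has moves deadlocked
Reachable graph of Q (3 states):
  v0 = b.(0 + 0) + b.0 has moves —b→ v1, —b→ v2
  v1 = 0 has moves deadlocked
  v2 = 0 + 0 has moves deadlocked
Executing bd from P (initial set {u0}):
  after b @ step 1: {u1, u2}
  after d @ step 2: {u3}
  — P admits the full trace.
Executing bd from Q (initial set {v0}):
  after b @ step 1: {v1, v2}
  after d @ step 2: no successor for Q

bd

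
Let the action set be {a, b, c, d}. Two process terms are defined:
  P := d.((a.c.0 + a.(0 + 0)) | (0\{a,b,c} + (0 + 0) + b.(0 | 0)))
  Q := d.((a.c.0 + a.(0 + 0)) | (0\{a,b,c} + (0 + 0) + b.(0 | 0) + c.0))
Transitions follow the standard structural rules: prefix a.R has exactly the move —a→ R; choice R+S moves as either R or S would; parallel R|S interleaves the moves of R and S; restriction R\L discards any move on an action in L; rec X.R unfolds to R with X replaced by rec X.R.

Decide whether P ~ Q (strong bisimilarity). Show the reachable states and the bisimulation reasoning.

P's transition system — 9 states:
  u0 = d.((a.c.0 + a.(0 + 0)) | (0\{a,b,c} + (0 + 0) + b.(0 | 0))) → ··d··> u1
  u1 = (a.c.0 + a.(0 + 0)) | (0\{a,b,c} + (0 + 0) + b.(0 | 0)) → ··a··> u2, ··a··> u3, ··b··> u4
  u2 = (0 + 0) | (0\{a,b,c} + (0 + 0) + b.(0 | 0)) → ··b··> u5
  u3 = c.0 | (0\{a,b,c} + (0 + 0) + b.(0 | 0)) → ··b··> u6, ··c··> u7
  u4 = (a.c.0 + a.(0 + 0)) | (0 | 0) → ··a··> u5, ··a··> u6
  u5 = (0 + 0) | (0 | 0) → ∅
  u6 = c.0 | (0 | 0) → ··c··> u8
  u7 = 0 | (0\{a,b,c} + (0 + 0) + b.(0 | 0)) → ··b··> u8
  u8 = 0 | (0 | 0) → ∅
Q's transition system — 13 states:
  v0 = d.((a.c.0 + a.(0 + 0)) | (0\{a,b,c} + (0 + 0) + b.(0 | 0) + c.0)) → ··d··> v1
  v1 = (a.c.0 + a.(0 + 0)) | (0\{a,b,c} + (0 + 0) + b.(0 | 0) + c.0) → ··a··> v2, ··a··> v3, ··b··> v4, ··c··> v5
  v2 = (0 + 0) | (0\{a,b,c} + (0 + 0) + b.(0 | 0) + c.0) → ··b··> v6, ··c··> v7
  v3 = c.0 | (0\{a,b,c} + (0 + 0) + b.(0 | 0) + c.0) → ··b··> v8, ··c··> v10, ··c··> v9
  v4 = (a.c.0 + a.(0 + 0)) | (0 | 0) → ··a··> v6, ··a··> v8
  v5 = (a.c.0 + a.(0 + 0)) | 0 → ··a··> v10, ··a··> v7
  v6 = (0 + 0) | (0 | 0) → ∅
  v7 = (0 + 0) | 0 → ∅
  v8 = c.0 | (0 | 0) → ··c··> v11
  v9 = 0 | (0\{a,b,c} + (0 + 0) + b.(0 | 0) + c.0) → ··b··> v11, ··c··> v12
  v10 = c.0 | 0 → ··c··> v12
  v11 = 0 | (0 | 0) → ∅
  v12 = 0 | 0 → ∅
Partition-refinement fixed point:
  B0 = {u0}
  B1 = {u1}
  B2 = {u2, u7}
  B3 = {u5, u8, v11, v12, v6, v7}
  B4 = {u3}
  B5 = {u6, v10, v8}
  B6 = {u4, v4, v5}
  B7 = {v0}
  B8 = {v1}
  B9 = {v3}
  B10 = {v2, v9}
u0 ∈ B0, v0 ∈ B7 → different blocks

NO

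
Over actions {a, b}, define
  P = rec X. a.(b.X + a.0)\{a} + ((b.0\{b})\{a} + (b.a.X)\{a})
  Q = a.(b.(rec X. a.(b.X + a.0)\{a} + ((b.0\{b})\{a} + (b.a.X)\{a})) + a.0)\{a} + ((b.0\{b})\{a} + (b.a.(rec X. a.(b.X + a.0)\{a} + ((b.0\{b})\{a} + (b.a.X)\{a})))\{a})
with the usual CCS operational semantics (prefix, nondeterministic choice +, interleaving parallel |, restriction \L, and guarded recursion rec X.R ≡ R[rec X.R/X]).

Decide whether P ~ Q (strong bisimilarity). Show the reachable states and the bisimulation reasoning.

Reachable graph of P (7 states):
  s0 = rec X. a.(b.X + a.0)\{a} + ((b.0\{b})\{a} + (b.a.X)\{a}) → —a→ s1, —b→ s2, —b→ s3
  s1 = (b.(rec X. a.(b.X + a.0)\{a} + ((b.0\{b})\{a} + (b.a.X)\{a})) + a.0)\{a} → —b→ s4
  s2 = (a.(rec X. a.(b.X + a.0)\{a} + ((b.0\{b})\{a} + (b.a.X)\{a})))\{a} → ∅
  s3 = 0\{b}\{a} → ∅
  s4 = (rec X. a.(b.X + a.0)\{a} + ((b.0\{b})\{a} + (b.a.X)\{a}))\{a} → —b→ s5, —b→ s6
  s5 = (a.(rec X. a.(b.X + a.0)\{a} + ((b.0\{b})\{a} + (b.a.X)\{a})))\{a}\{a} → ∅
  s6 = 0\{b}\{a}\{a} → ∅
Reachable graph of Q (7 states):
  t0 = a.(b.(rec X. a.(b.X + a.0)\{a} + ((b.0\{b})\{a} + (b.a.X)\{a})) + a.0)\{a} + ((b.0\{b})\{a} + (b.a.(rec X. a.(b.X + a.0)\{a} + ((b.0\{b})\{a} + (b.a.X)\{a})))\{a}) → —a→ t1, —b→ t2, —b→ t3
  t1 = (b.(rec X. a.(b.X + a.0)\{a} + ((b.0\{b})\{a} + (b.a.X)\{a})) + a.0)\{a} → —b→ t4
  t2 = (a.(rec X. a.(b.X + a.0)\{a} + ((b.0\{b})\{a} + (b.a.X)\{a})))\{a} → ∅
  t3 = 0\{b}\{a} → ∅
  t4 = (rec X. a.(b.X + a.0)\{a} + ((b.0\{b})\{a} + (b.a.X)\{a}))\{a} → —b→ t5, —b→ t6
  t5 = (a.(rec X. a.(b.X + a.0)\{a} + ((b.0\{b})\{a} + (b.a.X)\{a})))\{a}\{a} → ∅
  t6 = 0\{b}\{a}\{a} → ∅
Partition-refinement fixed point:
  B0 = {s0, t0}
  B1 = {s2, s3, s5, s6, t2, t3, t5, t6}
  B2 = {s1, t1}
  B3 = {s4, t4}
s0 ∈ B0, t0 ∈ B0 → same block

P ~ Q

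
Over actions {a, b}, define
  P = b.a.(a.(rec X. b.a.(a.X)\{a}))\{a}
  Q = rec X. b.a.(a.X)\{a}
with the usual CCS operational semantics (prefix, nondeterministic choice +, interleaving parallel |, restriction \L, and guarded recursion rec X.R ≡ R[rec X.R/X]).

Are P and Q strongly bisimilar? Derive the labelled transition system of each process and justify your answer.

P ~ Q

LTS(P): 3 reachable states
  s0 = b.a.(a.(rec X. b.a.(a.X)\{a}))\{a} has moves --b--▸ s1
  s1 = a.(a.(rec X. b.a.(a.X)\{a}))\{a} has moves --a--▸ s2
  s2 = (a.(rec X. b.a.(a.X)\{a}))\{a} has moves ·
LTS(Q): 3 reachable states
  t0 = rec X. b.a.(a.X)\{a} has moves --b--▸ t1
  t1 = a.(a.(rec X. b.a.(a.X)\{a}))\{a} has moves --a--▸ t2
  t2 = (a.(rec X. b.a.(a.X)\{a}))\{a} has moves ·
Partition-refinement fixed point:
  B0 = {s0, t0}
  B1 = {s1, t1}
  B2 = {s2, t2}
s0 ∈ B0, t0 ∈ B0 → same block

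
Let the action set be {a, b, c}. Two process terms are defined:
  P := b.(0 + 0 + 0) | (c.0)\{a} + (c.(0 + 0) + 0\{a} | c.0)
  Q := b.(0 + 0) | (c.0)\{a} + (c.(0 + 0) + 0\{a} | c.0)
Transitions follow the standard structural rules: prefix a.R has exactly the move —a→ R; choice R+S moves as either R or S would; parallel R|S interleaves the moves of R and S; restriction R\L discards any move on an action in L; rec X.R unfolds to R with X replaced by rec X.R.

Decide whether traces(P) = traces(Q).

LTS(P): 6 reachable states
  u0 = b.(0 + 0 + 0) | (c.0)\{a} + (c.(0 + 0) + 0\{a} | c.0) has moves =b=> u1, =c=> u2, =c=> u3, =c=> u4
  u1 = (0 + 0 + 0) | (c.0)\{a} has moves =c=> u5
  u2 = 0 + 0 has moves stopped
  u3 = 0\{a} | 0 has moves stopped
  u4 = b.(0 + 0 + 0) | 0\{a} has moves =b=> u5
  u5 = (0 + 0 + 0) | 0\{a} has moves stopped
LTS(Q): 6 reachable states
  v0 = b.(0 + 0) | (c.0)\{a} + (c.(0 + 0) + 0\{a} | c.0) has moves =b=> v1, =c=> v2, =c=> v3, =c=> v4
  v1 = (0 + 0) | (c.0)\{a} has moves =c=> v5
  v2 = 0 + 0 has moves stopped
  v3 = 0\{a} | 0 has moves stopped
  v4 = b.(0 + 0) | 0\{a} has moves =b=> v5
  v5 = (0 + 0) | 0\{a} has moves stopped
Coarsest stable partition (strong bisimilarity classes):
  B0 = {u0, v0}
  B1 = {u1, v1}
  B2 = {u2, u3, u5, v2, v3, v5}
  B3 = {u4, v4}
u0 ∈ B0, v0 ∈ B0 → same block
Bisimilar ⇒ trace-equivalent.

trace-equivalent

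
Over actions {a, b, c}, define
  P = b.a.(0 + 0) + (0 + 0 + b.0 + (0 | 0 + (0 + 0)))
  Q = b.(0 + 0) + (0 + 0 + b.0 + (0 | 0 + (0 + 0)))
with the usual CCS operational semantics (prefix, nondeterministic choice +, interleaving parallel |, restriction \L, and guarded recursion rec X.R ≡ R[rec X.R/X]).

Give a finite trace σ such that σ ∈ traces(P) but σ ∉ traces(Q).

P's transition system — 4 states:
  u0 = b.a.(0 + 0) + (0 + 0 + b.0 + (0 | 0 + (0 + 0))) :: —b→ u1, —b→ u2
  u1 = 0 :: deadlocked
  u2 = a.(0 + 0) :: —a→ u3
  u3 = 0 + 0 :: deadlocked
Q's transition system — 3 states:
  v0 = b.(0 + 0) + (0 + 0 + b.0 + (0 | 0 + (0 + 0))) :: —b→ v1, —b→ v2
  v1 = 0 :: deadlocked
  v2 = 0 + 0 :: deadlocked
Run σ = ⟨ba⟩ on P: start {u0}
  step 1 (b): {u1, u2}
  step 2 (a): {u3}
  P completes σ.
Run σ = ⟨ba⟩ on Q: start {v0}
  step 1 (b): {v1, v2}
  step 2 (a): no successor for Q

ba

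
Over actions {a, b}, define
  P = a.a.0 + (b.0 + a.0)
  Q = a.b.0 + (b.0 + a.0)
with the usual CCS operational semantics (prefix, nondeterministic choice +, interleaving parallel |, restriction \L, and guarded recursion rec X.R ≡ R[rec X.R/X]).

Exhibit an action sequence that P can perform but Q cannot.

P's transition system — 3 states:
  s0 = a.a.0 + (b.0 + a.0) ⊢ ··a··> s1, ··a··> s2, ··b··> s1
  s1 = 0 ⊢ ∅
  s2 = a.0 ⊢ ··a··> s1
Q's transition system — 3 states:
  t0 = a.b.0 + (b.0 + a.0) ⊢ ··a··> t1, ··a··> t2, ··b··> t1
  t1 = 0 ⊢ ∅
  t2 = b.0 ⊢ ··b··> t1
Trace ⟨aa⟩ through P, begin at {s0}:
  [1] a ⇒ {s1, s2}
  [2] a ⇒ {s1}
  ✓ P
Trace ⟨aa⟩ through Q, begin at {t0}:
  [1] a ⇒ {t1, t2}
  [2] a ⇒ ∅  — Q cannot continue

aa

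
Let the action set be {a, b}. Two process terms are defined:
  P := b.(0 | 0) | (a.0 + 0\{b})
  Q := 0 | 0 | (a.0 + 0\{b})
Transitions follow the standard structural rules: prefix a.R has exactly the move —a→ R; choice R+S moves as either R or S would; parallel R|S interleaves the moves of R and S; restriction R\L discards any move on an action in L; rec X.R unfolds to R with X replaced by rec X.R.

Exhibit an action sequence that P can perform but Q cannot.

b

LTS(P): 4 reachable states
  u0 = b.(0 | 0) | (a.0 + 0\{b}) has moves --a--▸ u1, --b--▸ u2
  u1 = b.(0 | 0) | 0 has moves --b--▸ u3
  u2 = 0 | 0 | (a.0 + 0\{b}) has moves --a--▸ u3
  u3 = 0 | 0 | 0 has moves deadlocked
LTS(Q): 2 reachable states
  v0 = 0 | 0 | (a.0 + 0\{b}) has moves --a--▸ v1
  v1 = 0 | 0 | 0 has moves deadlocked
Run σ = ⟨b⟩ on P: start {u0}
  [1] b ⇒ {u2}
  ✓ P
Run σ = ⟨b⟩ on Q: start {v0}
  [1] b ⇒ ∅  — Q cannot continue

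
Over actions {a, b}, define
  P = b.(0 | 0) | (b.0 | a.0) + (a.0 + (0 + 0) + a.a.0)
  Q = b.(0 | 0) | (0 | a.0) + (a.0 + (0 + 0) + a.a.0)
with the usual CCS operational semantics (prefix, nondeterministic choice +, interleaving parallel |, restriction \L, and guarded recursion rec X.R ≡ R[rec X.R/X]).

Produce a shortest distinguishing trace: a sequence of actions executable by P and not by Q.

P's transition system — 10 states:
  s0 = b.(0 | 0) | (b.0 | a.0) + (a.0 + (0 + 0) + a.a.0) → --a--▸ s1, --a--▸ s2, --a--▸ s3, --b--▸ s4, --b--▸ s5
  s1 = 0 → ∅
  s2 = a.0 → --a--▸ s1
  s3 = b.(0 | 0) | (b.0 | 0) → --b--▸ s6, --b--▸ s7
  s4 = 0 | 0 | (b.0 | a.0) → --a--▸ s6, --b--▸ s8
  s5 = b.(0 | 0) | (0 | a.0) → --a--▸ s7, --b--▸ s8
  s6 = 0 | 0 | (b.0 | 0) → --b--▸ s9
  s7 = b.(0 | 0) | (0 | 0) → --b--▸ s9
  s8 = 0 | 0 | (0 | a.0) → --a--▸ s9
  s9 = 0 | 0 | (0 | 0) → ∅
Q's transition system — 6 states:
  t0 = b.(0 | 0) | (0 | a.0) + (a.0 + (0 + 0) + a.a.0) → --a--▸ t1, --a--▸ t2, --a--▸ t3, --b--▸ t4
  t1 = 0 → ∅
  t2 = a.0 → --a--▸ t1
  t3 = b.(0 | 0) | (0 | 0) → --b--▸ t5
  t4 = 0 | 0 | (0 | a.0) → --a--▸ t5
  t5 = 0 | 0 | (0 | 0) → ∅
Run σ = ⟨bb⟩ on P: start {s0}
  [1] b ⇒ {s4, s5}
  [2] b ⇒ {s8}
  — P admits the full trace.
Run σ = ⟨bb⟩ on Q: start {t0}
  [1] b ⇒ {t4}
  [2] b ⇒ no successor for Q

bb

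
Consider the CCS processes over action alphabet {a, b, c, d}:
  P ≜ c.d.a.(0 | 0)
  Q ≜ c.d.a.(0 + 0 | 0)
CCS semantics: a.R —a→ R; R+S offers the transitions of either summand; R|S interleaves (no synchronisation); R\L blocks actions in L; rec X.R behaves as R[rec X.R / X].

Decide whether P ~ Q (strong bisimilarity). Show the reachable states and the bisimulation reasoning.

YES

P's transition system — 4 states:
  u0 = c.d.a.(0 | 0) ⊢ =c=> u1
  u1 = d.a.(0 | 0) ⊢ =d=> u2
  u2 = a.(0 | 0) ⊢ =a=> u3
  u3 = 0 | 0 ⊢ ·
Q's transition system — 4 states:
  v0 = c.d.a.(0 + 0 | 0) ⊢ =c=> v1
  v1 = d.a.(0 + 0 | 0) ⊢ =d=> v2
  v2 = a.(0 + 0 | 0) ⊢ =a=> v3
  v3 = 0 + 0 | 0 ⊢ ·
Bisimilarity quotient blocks:
  B0 = {u0, v0}
  B1 = {u1, v1}
  B2 = {u2, v2}
  B3 = {u3, v3}
u0 ∈ B0, v0 ∈ B0 → same block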